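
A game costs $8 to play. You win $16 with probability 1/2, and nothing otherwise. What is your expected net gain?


E[gain] = (16-8)×1/2 + (-8)×1/2
= 4 - 4 = 0

Expected net gain = $0 ≈ $0.00


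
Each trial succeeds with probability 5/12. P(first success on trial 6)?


Geometric: P(X=6) = (1-p)^(k-1)×p = (7/12)^5×5/12 = 84035/2985984

P(X=6) = 84035/2985984 ≈ 2.81%


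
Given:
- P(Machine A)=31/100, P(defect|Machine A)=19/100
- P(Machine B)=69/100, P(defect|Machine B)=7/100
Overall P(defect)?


P(B) = Σ P(B|Aᵢ)×P(Aᵢ)
  19/100×31/100 = 589/10000
  7/100×69/100 = 483/10000
Sum = 67/625

P(defect) = 67/625 ≈ 10.72%


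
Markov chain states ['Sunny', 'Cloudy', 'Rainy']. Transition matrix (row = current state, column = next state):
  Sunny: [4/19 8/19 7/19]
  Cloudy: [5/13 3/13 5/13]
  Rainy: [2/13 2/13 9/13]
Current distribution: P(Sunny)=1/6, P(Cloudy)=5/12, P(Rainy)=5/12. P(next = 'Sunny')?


P(next=Sunny) = Σᵢ P(now=i)×P(i→Sunny)
= 1/6×4/19 + 5/12×5/13 + 5/12×2/13
= 2/57 + 25/156 + 5/78 = 769/2964

P = 769/2964 ≈ 0.2594


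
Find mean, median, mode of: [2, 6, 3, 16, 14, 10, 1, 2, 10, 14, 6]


Sorted: [1, 2, 2, 3, 6, 6, 10, 10, 14, 14, 16]
Mean = 84/11
Median = 6
Freq: {2: 2, 6: 2, 3: 1, 16: 1, 14: 2, 10: 2, 1: 1}
Mode: [2, 6, 10, 14]

Mean=84/11, Median=6, Mode=[2, 6, 10, 14]


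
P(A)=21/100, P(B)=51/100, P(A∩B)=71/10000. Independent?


P(A)×P(B) = 1071/10000
P(A∩B) = 71/10000
Not equal → NOT independent

No, not independent


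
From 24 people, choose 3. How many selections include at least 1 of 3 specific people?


Complement: C(24,3) - C(21,3) = 2024 - 1330 = 694

694


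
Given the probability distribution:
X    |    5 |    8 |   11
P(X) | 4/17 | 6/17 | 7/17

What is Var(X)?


E[X] = 145/17
E[X²] = 1331/17
Var(X) = E[X²] - (E[X])² = 1331/17 - 21025/289 = 1602/289

Var(X) = 1602/289 ≈ 5.5433


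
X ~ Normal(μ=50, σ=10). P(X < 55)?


z = (55-50)/10 = 0.5
P(Z < 0.5) = 0.6915

P(X < 55) ≈ 0.6915


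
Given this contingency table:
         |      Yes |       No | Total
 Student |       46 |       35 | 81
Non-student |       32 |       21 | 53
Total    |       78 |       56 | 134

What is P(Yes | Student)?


P(Yes | Student) = 46/(46+35) = 46/81

P(Yes|Student) = 46/81 ≈ 56.79%


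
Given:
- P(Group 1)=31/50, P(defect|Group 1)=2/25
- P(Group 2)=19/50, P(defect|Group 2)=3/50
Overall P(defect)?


P(B) = Σ P(B|Aᵢ)×P(Aᵢ)
  2/25×31/50 = 31/625
  3/50×19/50 = 57/2500
Sum = 181/2500

P(defect) = 181/2500 ≈ 7.24%


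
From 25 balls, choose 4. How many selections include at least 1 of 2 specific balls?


Complement: C(25,4) - C(23,4) = 12650 - 8855 = 3795

3795


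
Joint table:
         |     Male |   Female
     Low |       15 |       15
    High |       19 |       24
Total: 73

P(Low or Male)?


P(Low∨Male) = P(Low) + P(Male) - P(Low∧Male)
= (30 + 34 - 15)/73 = 49/73

P = 49/73 ≈ 67.12%


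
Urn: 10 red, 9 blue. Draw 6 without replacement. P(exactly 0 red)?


Hypergeometric: C(10,0)×C(9,6)/C(19,6)
= 1×84/27132 = 1/323

P(X=0) = 1/323 ≈ 0.31%


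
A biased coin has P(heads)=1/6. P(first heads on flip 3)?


Geometric: P(X=3) = (1-p)^(k-1)×p = (5/6)^2×1/6 = 25/216

P(X=3) = 25/216 ≈ 11.57%


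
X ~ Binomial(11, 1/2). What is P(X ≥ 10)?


P(X ≥ 10) = Σ P(X=i) for i=10..11
P(X=10) = 11/2048
P(X=11) = 1/2048
Sum = 3/512

P(X ≥ 10) = 3/512 ≈ 0.59%


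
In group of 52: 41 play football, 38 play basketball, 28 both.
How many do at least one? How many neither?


|A∪B| = 41+38-28 = 51
Neither = 52-51 = 1

At least one: 51; Neither: 1


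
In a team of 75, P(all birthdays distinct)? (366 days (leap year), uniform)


P(all different) = Π(366-i)/366 for i=0..74
= (366/366)×(365/366)×...×(292/366)
= 0.000287

P ≈ 0.0003 ≈ 0.03%


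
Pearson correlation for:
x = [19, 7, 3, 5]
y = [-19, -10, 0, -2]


n=4, Σx=34, Σy=-31, Σxy=-441, Σx²=444, Σy²=465
r = (4×(-441) - 34×(-31))/√((4×444 - 34²)(4×465 - (-31)²))
= -710/√(620×899) = -710/√557380 ≈ -710/746.5789 ≈ -0.9510

r ≈ -0.9510


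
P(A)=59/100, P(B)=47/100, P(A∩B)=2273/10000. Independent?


P(A)×P(B) = 2773/10000
P(A∩B) = 2273/10000
Not equal → NOT independent

No, not independent


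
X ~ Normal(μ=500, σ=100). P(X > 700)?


z = (700-500)/100 = 2.0
P(X > 700) = 1 - P(Z ≤ 2.0) = 1 - 0.9772 = 0.0228

P(X > 700) ≈ 0.0228


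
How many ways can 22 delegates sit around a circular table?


Circular arrangements of 22 distinct objects: fix one position to break rotational symmetry.
(n-1)! = 21! = 51090942171709440000

51090942171709440000


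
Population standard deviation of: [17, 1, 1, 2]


Mean = 21/4
  (17-21/4)²=2209/16
  (1-21/4)²=289/16
  (1-21/4)²=289/16
  (2-21/4)²=169/16
Σ(x-μ)² = 739/4
σ² = (739/4)/4 = 739/16

σ = √(739/16) ≈ 6.7961


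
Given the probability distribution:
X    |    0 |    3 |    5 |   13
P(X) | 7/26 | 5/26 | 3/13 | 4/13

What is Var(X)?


E[X] = 149/26
E[X²] = 119/2
Var(X) = E[X²] - (E[X])² = 119/2 - 22201/676 = 18021/676

Var(X) = 18021/676 ≈ 26.6583


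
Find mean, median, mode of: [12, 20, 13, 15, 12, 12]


Sorted: [12, 12, 12, 13, 15, 20]
Mean = 84/6 = 14
Median = 25/2
Freq: {12: 3, 20: 1, 13: 1, 15: 1}
Mode: [12]

Mean=14, Median=25/2, Mode=12


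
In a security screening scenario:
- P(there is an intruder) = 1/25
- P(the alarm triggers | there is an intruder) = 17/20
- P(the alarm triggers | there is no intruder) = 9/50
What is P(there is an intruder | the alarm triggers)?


Using Bayes' theorem:
P(A|B) = P(B|A)·P(A) / P(B)

P(the alarm triggers) = 17/20 × 1/25 + 9/50 × 24/25
= 17/500 + 108/625 = 517/2500

P(there is an intruder|the alarm triggers) = (17/500) / (517/2500) = 85/517

P(there is an intruder|the alarm triggers) = 85/517 ≈ 16.44%


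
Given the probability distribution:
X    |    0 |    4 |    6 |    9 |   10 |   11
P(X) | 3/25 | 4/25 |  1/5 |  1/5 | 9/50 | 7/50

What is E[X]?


E[X] = Σ x·P(X=x)
= (0)×(3/25) + (4)×(4/25) + (6)×(1/5) + (9)×(1/5) + (10)×(9/50) + (11)×(7/50)
= 349/50

E[X] = 349/50


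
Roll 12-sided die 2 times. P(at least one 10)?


P(no 10)^2 = (11/12)^2 = 121/144
P(≥1) = 1 - 121/144 = 23/144

P = 23/144 ≈ 15.97%


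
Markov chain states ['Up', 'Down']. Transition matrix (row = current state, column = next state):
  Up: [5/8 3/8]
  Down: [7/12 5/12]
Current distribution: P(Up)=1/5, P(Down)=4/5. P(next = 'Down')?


P(next=Down) = Σᵢ P(now=i)×P(i→Down)
= 1/5×3/8 + 4/5×5/12
= 3/40 + 1/3 = 49/120

P = 49/120 ≈ 0.4083


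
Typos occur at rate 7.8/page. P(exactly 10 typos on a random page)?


Poisson(λ=7.8): P(X=10) = e^(-λ)×λ^k/k!
= e^(-7.8) × 7.8^10 / 10!
≈ 0.000409734979 × 833577583.124 / 3628800 ≈ 0.094121

P(X=10) ≈ 0.094121 ≈ 9.41%


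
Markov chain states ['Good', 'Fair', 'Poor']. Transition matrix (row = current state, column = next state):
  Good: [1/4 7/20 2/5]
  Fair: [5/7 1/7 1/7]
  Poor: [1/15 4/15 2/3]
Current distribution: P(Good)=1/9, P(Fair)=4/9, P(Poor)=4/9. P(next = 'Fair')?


P(next=Fair) = Σᵢ P(now=i)×P(i→Fair)
= 1/9×7/20 + 4/9×1/7 + 4/9×4/15
= 7/180 + 4/63 + 16/135 = 167/756

P = 167/756 ≈ 0.2209


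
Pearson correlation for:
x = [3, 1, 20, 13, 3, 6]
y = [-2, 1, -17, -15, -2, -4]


n=6, Σx=46, Σy=-39, Σxy=-570, Σx²=624, Σy²=539
r = (6×(-570) - 46×(-39))/√((6×624 - 46²)(6×539 - (-39)²))
= -1626/√(1628×1713) = -1626/√2788764 ≈ -1626/1669.9593 ≈ -0.9737

r ≈ -0.9737


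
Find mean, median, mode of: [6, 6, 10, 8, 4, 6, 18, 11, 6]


Sorted: [4, 6, 6, 6, 6, 8, 10, 11, 18]
Mean = 75/9 = 25/3
Median = 6
Freq: {6: 4, 10: 1, 8: 1, 4: 1, 18: 1, 11: 1}
Mode: [6]

Mean=25/3, Median=6, Mode=6


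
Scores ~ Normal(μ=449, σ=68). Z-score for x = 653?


z = (x - μ)/σ = (653 - 449)/68 = 3.0

z = 3.0


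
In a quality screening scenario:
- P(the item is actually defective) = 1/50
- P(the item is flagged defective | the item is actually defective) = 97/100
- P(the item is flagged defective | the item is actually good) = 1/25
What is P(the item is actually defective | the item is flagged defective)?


Using Bayes' theorem:
P(A|B) = P(B|A)·P(A) / P(B)

P(the item is flagged defective) = 97/100 × 1/50 + 1/25 × 49/50
= 97/5000 + 49/1250 = 293/5000

P(the item is actually defective|the item is flagged defective) = (97/5000) / (293/5000) = 97/293

P(the item is actually defective|the item is flagged defective) = 97/293 ≈ 33.11%


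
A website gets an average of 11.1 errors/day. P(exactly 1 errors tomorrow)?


Poisson(λ=11.1): P(X=1) = e^(-λ)×λ^k/k!
= e^(-11.1) × 11.1^1 / 1!
≈ 1.511232382e-05 × 11.1 / 1 ≈ 0.000168

P(X=1) ≈ 0.000168 ≈ 0.02%


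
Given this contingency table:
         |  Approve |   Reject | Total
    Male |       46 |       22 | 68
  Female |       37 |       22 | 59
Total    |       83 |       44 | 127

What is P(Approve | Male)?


P(Approve | Male) = 46/(46+22) = 46/68 = 23/34

P(Approve|Male) = 23/34 ≈ 67.65%


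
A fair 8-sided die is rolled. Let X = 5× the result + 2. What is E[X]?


E[die] = (1+8)/2 = 9/2
E[X] = 5×9/2 + 2 = 49/2

E[X] = 49/2


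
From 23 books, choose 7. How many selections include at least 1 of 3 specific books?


Complement: C(23,7) - C(20,7) = 245157 - 77520 = 167637

167637


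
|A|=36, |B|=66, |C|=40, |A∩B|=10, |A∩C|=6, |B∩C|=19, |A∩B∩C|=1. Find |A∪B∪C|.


|A∪B∪C| = 36+66+40-10-6-19+1 = 108

|A∪B∪C| = 108


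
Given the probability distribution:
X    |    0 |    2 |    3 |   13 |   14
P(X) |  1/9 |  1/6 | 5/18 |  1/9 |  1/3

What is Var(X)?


E[X] = 131/18
E[X²] = 1571/18
Var(X) = E[X²] - (E[X])² = 1571/18 - 17161/324 = 11117/324

Var(X) = 11117/324 ≈ 34.3117


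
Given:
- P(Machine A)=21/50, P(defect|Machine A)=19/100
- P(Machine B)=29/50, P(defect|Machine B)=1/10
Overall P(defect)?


P(B) = Σ P(B|Aᵢ)×P(Aᵢ)
  19/100×21/50 = 399/5000
  1/10×29/50 = 29/500
Sum = 689/5000

P(defect) = 689/5000 ≈ 13.78%


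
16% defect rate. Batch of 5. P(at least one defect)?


P(all good) = (21/25)^5 = 4084101/9765625
P(≥1 defect) = 5681524/9765625

P = 5681524/9765625 ≈ 58.18%


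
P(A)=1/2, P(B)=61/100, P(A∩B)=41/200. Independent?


P(A)×P(B) = 61/200
P(A∩B) = 41/200
Not equal → NOT independent

No, not independent


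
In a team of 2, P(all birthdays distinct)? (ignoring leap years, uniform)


P(all different) = Π(365-i)/365 for i=0..1
= (365/365)×(364/365)×...×(364/365)
= 0.997260

P ≈ 0.9973 ≈ 99.73%


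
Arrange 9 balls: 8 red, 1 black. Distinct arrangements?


9!/(8!×1!) = 9

9


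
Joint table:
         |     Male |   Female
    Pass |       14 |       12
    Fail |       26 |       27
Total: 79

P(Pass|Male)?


P(Pass|Male) = 14/(14+26) = 14/40 = 7/20

P = 7/20 ≈ 35.00%


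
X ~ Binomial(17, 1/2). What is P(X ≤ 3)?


P(X ≤ 3) = Σ P(X=i) for i=0..3
P(X=0) = 1/131072
P(X=1) = 17/131072
P(X=2) = 17/16384
P(X=3) = 85/16384
Sum = 417/65536

P(X ≤ 3) = 417/65536 ≈ 0.64%


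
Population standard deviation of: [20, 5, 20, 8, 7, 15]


Mean = 75/6 = 25/2
  (20-25/2)²=225/4
  (5-25/2)²=225/4
  (20-25/2)²=225/4
  (8-25/2)²=81/4
  (7-25/2)²=121/4
  (15-25/2)²=25/4
Σ(x-μ)² = 451/2
σ² = (451/2)/6 = 451/12

σ = √(451/12) ≈ 6.1305


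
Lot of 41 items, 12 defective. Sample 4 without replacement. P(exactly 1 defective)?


Hypergeometric: C(12,1)×C(29,3)/C(41,4)
= 12×3654/101270 = 21924/50635

P(X=1) = 21924/50635 ≈ 43.30%


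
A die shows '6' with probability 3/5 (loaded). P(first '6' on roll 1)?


Geometric: P(X=1) = (1-p)^(k-1)×p = (2/5)^0×3/5 = 3/5

P(X=1) = 3/5 ≈ 60.00%


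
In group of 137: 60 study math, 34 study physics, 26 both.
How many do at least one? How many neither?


|A∪B| = 60+34-26 = 68
Neither = 137-68 = 69

At least one: 68; Neither: 69


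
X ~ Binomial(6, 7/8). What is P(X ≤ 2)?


P(X ≤ 2) = Σ P(X=i) for i=0..2
P(X=0) = 1/262144
P(X=1) = 21/131072
P(X=2) = 735/262144
Sum = 389/131072

P(X ≤ 2) = 389/131072 ≈ 0.30%


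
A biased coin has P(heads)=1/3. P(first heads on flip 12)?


Geometric: P(X=12) = (1-p)^(k-1)×p = (2/3)^11×1/3 = 2048/531441

P(X=12) = 2048/531441 ≈ 0.39%


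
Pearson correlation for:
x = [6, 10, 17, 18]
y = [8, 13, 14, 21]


n=4, Σx=51, Σy=56, Σxy=794, Σx²=749, Σy²=870
r = (4×794 - 51×56)/√((4×749 - 51²)(4×870 - 56²))
= 320/√(395×344) = 320/√135880 ≈ 320/368.6190 ≈ 0.8681

r ≈ 0.8681


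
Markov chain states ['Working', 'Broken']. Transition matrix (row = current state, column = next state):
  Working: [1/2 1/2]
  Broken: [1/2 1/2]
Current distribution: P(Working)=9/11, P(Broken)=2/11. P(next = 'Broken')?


P(next=Broken) = Σᵢ P(now=i)×P(i→Broken)
= 9/11×1/2 + 2/11×1/2
= 9/22 + 1/11 = 1/2

P = 1/2 ≈ 0.5000


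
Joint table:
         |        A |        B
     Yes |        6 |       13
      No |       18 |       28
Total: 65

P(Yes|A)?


P(Yes|A) = 6/(6+18) = 6/24 = 1/4

P = 1/4 ≈ 25.00%


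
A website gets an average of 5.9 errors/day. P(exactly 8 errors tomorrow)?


Poisson(λ=5.9): P(X=8) = e^(-λ)×λ^k/k!
= e^(-5.9) × 5.9^8 / 8!
≈ 0.002739444819 × 1468304.37604 / 40320 ≈ 0.099760

P(X=8) ≈ 0.099760 ≈ 9.98%


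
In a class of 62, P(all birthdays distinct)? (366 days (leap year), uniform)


P(all different) = Π(366-i)/366 for i=0..61
= (366/366)×(365/366)×...×(305/366)
= 0.004156

P ≈ 0.0042 ≈ 0.42%


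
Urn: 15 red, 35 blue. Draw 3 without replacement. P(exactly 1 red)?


Hypergeometric: C(15,1)×C(35,2)/C(50,3)
= 15×595/19600 = 51/112

P(X=1) = 51/112 ≈ 45.54%


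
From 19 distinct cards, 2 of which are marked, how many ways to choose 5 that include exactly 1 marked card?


Choose 1 of the 2 marked cards and 4 of the other 17 cards:
C(2,1)×C(17,4) = 2×2380 = 4760

4760


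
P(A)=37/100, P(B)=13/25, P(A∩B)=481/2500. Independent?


P(A)×P(B) = 481/2500
P(A∩B) = 481/2500
Equal ✓ → Independent

Yes, independent


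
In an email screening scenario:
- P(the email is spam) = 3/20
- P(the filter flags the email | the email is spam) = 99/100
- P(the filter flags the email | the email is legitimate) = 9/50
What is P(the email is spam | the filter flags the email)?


Using Bayes' theorem:
P(A|B) = P(B|A)·P(A) / P(B)

P(the filter flags the email) = 99/100 × 3/20 + 9/50 × 17/20
= 297/2000 + 153/1000 = 603/2000

P(the email is spam|the filter flags the email) = (297/2000) / (603/2000) = 33/67

P(the email is spam|the filter flags the email) = 33/67 ≈ 49.25%


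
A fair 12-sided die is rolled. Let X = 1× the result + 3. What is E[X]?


E[die] = (1+12)/2 = 13/2
E[X] = 1×13/2 + 3 = 19/2

E[X] = 19/2


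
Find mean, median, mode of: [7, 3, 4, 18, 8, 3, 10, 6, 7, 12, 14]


Sorted: [3, 3, 4, 6, 7, 7, 8, 10, 12, 14, 18]
Mean = 92/11
Median = 7
Freq: {7: 2, 3: 2, 4: 1, 18: 1, 8: 1, 10: 1, 6: 1, 12: 1, 14: 1}
Mode: [3, 7]

Mean=92/11, Median=7, Mode=[3, 7]


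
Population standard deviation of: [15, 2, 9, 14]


Mean = 40/4 = 10
  (15-10)²=25
  (2-10)²=64
  (9-10)²=1
  (14-10)²=16
Σ(x-μ)² = 106
σ² = 106/4 = 53/2

σ = √(53/2) ≈ 5.1478


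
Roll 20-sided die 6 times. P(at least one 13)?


P(no 13)^6 = (19/20)^6 = 47045881/64000000
P(≥1) = 1 - 47045881/64000000 = 16954119/64000000

P = 16954119/64000000 ≈ 26.49%


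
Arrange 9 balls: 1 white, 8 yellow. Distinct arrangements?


9!/(1!×8!) = 9

9


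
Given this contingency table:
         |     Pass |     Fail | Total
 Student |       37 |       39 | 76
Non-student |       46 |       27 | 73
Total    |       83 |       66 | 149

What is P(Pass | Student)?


P(Pass | Student) = 37/(37+39) = 37/76

P(Pass|Student) = 37/76 ≈ 48.68%


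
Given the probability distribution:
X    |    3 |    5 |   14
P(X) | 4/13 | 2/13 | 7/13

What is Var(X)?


E[X] = 120/13
E[X²] = 1458/13
Var(X) = E[X²] - (E[X])² = 1458/13 - 14400/169 = 4554/169

Var(X) = 4554/169 ≈ 26.9467


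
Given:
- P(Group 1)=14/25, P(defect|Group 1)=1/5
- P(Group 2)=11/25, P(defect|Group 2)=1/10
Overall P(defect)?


P(B) = Σ P(B|Aᵢ)×P(Aᵢ)
  1/5×14/25 = 14/125
  1/10×11/25 = 11/250
Sum = 39/250

P(defect) = 39/250 ≈ 15.60%


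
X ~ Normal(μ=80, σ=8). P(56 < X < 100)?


z₁=(56-80)/8=-3.0, z₂=(100-80)/8=2.5
P = Φ(2.5) - Φ(-3.0) = 0.993790 - 0.001350 = 0.992440 ≈ 0.9924

P(56 < X < 100) ≈ 0.9924


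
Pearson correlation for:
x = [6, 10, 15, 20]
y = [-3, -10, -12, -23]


n=4, Σx=51, Σy=-48, Σxy=-758, Σx²=761, Σy²=782
r = (4×(-758) - 51×(-48))/√((4×761 - 51²)(4×782 - (-48)²))
= -584/√(443×824) = -584/√365032 ≈ -584/604.1788 ≈ -0.9666

r ≈ -0.9666


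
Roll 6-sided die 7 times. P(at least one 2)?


P(no 2)^7 = (5/6)^7 = 78125/279936
P(≥1) = 1 - 78125/279936 = 201811/279936

P = 201811/279936 ≈ 72.09%


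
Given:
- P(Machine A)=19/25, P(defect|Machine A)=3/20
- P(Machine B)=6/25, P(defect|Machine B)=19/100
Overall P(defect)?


P(B) = Σ P(B|Aᵢ)×P(Aᵢ)
  3/20×19/25 = 57/500
  19/100×6/25 = 57/1250
Sum = 399/2500

P(defect) = 399/2500 ≈ 15.96%


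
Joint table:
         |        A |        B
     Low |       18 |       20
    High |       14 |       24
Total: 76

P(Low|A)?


P(Low|A) = 18/(18+14) = 18/32 = 9/16

P = 9/16 ≈ 56.25%


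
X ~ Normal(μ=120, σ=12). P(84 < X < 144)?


z₁=(84-120)/12=-3.0, z₂=(144-120)/12=2.0
P = Φ(2.0) - Φ(-3.0) = 0.977250 - 0.001350 = 0.975900 ≈ 0.9759

P(84 < X < 144) ≈ 0.9759


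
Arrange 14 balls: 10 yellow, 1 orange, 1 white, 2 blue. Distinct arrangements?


14!/(10!×1!×1!×2!) = 12012

12012


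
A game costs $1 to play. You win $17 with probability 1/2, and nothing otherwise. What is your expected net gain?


E[gain] = (17-1)×1/2 + (-1)×1/2
= 8 - 1/2 = 15/2

Expected net gain = $15/2 ≈ $7.50


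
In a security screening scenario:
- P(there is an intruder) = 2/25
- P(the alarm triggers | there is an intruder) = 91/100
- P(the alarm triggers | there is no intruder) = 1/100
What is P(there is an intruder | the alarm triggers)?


Using Bayes' theorem:
P(A|B) = P(B|A)·P(A) / P(B)

P(the alarm triggers) = 91/100 × 2/25 + 1/100 × 23/25
= 91/1250 + 23/2500 = 41/500

P(there is an intruder|the alarm triggers) = (91/1250) / (41/500) = 182/205

P(there is an intruder|the alarm triggers) = 182/205 ≈ 88.78%


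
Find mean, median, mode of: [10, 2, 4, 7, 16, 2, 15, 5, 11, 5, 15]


Sorted: [2, 2, 4, 5, 5, 7, 10, 11, 15, 15, 16]
Mean = 92/11
Median = 7
Freq: {10: 1, 2: 2, 4: 1, 7: 1, 16: 1, 15: 2, 5: 2, 11: 1}
Mode: [2, 5, 15]

Mean=92/11, Median=7, Mode=[2, 5, 15]


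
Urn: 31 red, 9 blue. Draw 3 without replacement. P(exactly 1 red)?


Hypergeometric: C(31,1)×C(9,2)/C(40,3)
= 31×36/9880 = 279/2470

P(X=1) = 279/2470 ≈ 11.30%


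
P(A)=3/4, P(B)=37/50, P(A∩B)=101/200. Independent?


P(A)×P(B) = 111/200
P(A∩B) = 101/200
Not equal → NOT independent

No, not independent


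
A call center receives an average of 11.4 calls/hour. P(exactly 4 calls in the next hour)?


Poisson(λ=11.4): P(X=4) = e^(-λ)×λ^k/k!
= e^(-11.4) × 11.4^4 / 4!
≈ 1.119548484e-05 × 16889.6016 / 24 ≈ 0.007879

P(X=4) ≈ 0.007879 ≈ 0.79%


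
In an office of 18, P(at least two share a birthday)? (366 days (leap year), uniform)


P(all different) = Π(366-i)/366 for i=0..17
= 0.653862
P(match) = 1 - 0.653862 = 0.346138

P ≈ 0.3461 ≈ 34.61%


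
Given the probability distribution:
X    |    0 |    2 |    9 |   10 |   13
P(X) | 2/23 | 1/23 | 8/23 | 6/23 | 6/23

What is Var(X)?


E[X] = 212/23
E[X²] = 2266/23
Var(X) = E[X²] - (E[X])² = 2266/23 - 44944/529 = 7174/529

Var(X) = 7174/529 ≈ 13.5614


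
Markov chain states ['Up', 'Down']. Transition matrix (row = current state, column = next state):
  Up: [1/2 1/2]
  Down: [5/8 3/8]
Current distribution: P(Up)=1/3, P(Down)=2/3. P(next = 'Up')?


P(next=Up) = Σᵢ P(now=i)×P(i→Up)
= 1/3×1/2 + 2/3×5/8
= 1/6 + 5/12 = 7/12

P = 7/12 ≈ 0.5833


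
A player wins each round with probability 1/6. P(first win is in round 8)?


Geometric: P(X=8) = (1-p)^(k-1)×p = (5/6)^7×1/6 = 78125/1679616

P(X=8) = 78125/1679616 ≈ 4.65%


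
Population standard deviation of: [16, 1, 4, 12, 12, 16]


Mean = 61/6
  (16-61/6)²=1225/36
  (1-61/6)²=3025/36
  (4-61/6)²=1369/36
  (12-61/6)²=121/36
  (12-61/6)²=121/36
  (16-61/6)²=1225/36
Σ(x-μ)² = 1181/6
σ² = (1181/6)/6 = 1181/36

σ = √(1181/36) ≈ 5.7276


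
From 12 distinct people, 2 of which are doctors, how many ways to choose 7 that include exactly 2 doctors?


Choose 2 of the 2 doctors and 5 of the other 10 people:
C(2,2)×C(10,5) = 1×252 = 252

252


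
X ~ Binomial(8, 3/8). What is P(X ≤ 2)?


P(X ≤ 2) = Σ P(X=i) for i=0..2
P(X=0) = 390625/16777216
P(X=1) = 234375/2097152
P(X=2) = 984375/4194304
Sum = 6203125/16777216

P(X ≤ 2) = 6203125/16777216 ≈ 36.97%


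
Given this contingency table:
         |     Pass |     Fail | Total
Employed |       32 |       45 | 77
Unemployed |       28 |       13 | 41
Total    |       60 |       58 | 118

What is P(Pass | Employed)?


P(Pass | Employed) = 32/(32+45) = 32/77

P(Pass|Employed) = 32/77 ≈ 41.56%


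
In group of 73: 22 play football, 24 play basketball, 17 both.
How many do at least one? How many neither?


|A∪B| = 22+24-17 = 29
Neither = 73-29 = 44

At least one: 29; Neither: 44


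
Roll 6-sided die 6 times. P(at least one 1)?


P(no 1)^6 = (5/6)^6 = 15625/46656
P(≥1) = 1 - 15625/46656 = 31031/46656

P = 31031/46656 ≈ 66.51%


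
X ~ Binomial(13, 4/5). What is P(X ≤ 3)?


P(X ≤ 3) = Σ P(X=i) for i=0..3
P(X=0) = 1/1220703125
P(X=1) = 52/1220703125
P(X=2) = 1248/1220703125
P(X=3) = 18304/1220703125
Sum = 3921/244140625

P(X ≤ 3) = 3921/244140625 ≈ 0.00%


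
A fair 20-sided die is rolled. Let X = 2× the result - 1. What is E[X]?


E[die] = (1+20)/2 = 21/2
E[X] = 2×21/2 - 1 = 20

E[X] = 20


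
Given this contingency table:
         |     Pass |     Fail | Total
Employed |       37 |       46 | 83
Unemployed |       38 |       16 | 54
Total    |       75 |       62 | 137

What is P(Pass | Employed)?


P(Pass | Employed) = 37/(37+46) = 37/83

P(Pass|Employed) = 37/83 ≈ 44.58%


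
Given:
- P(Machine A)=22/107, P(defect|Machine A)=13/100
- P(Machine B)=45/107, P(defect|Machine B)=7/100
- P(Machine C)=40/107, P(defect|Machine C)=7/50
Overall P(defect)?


P(B) = Σ P(B|Aᵢ)×P(Aᵢ)
  13/100×22/107 = 143/5350
  7/100×45/107 = 63/2140
  7/50×40/107 = 28/535
Sum = 1161/10700

P(defect) = 1161/10700 ≈ 10.85%


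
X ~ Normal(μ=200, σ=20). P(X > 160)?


z = (160-200)/20 = -2.0
P(X > 160) = 1 - P(Z ≤ -2.0) = 1 - 0.0228 = 0.9772

P(X > 160) ≈ 0.9772


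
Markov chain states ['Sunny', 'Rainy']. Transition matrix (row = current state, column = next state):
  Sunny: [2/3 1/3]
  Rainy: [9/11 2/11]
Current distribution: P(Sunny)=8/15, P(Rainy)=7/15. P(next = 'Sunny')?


P(next=Sunny) = Σᵢ P(now=i)×P(i→Sunny)
= 8/15×2/3 + 7/15×9/11
= 16/45 + 21/55 = 73/99

P = 73/99 ≈ 0.7374


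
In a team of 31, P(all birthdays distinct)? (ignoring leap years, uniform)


P(all different) = Π(365-i)/365 for i=0..30
= (365/365)×(364/365)×...×(335/365)
= 0.269545

P ≈ 0.2695 ≈ 26.95%


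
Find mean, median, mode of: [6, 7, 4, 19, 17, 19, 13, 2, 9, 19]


Sorted: [2, 4, 6, 7, 9, 13, 17, 19, 19, 19]
Mean = 115/10 = 23/2
Median = 11
Freq: {6: 1, 7: 1, 4: 1, 19: 3, 17: 1, 13: 1, 2: 1, 9: 1}
Mode: [19]

Mean=23/2, Median=11, Mode=19


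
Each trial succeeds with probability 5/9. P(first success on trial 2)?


Geometric: P(X=2) = (1-p)^(k-1)×p = (4/9)^1×5/9 = 20/81

P(X=2) = 20/81 ≈ 24.69%


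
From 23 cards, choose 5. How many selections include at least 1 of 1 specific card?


Complement: C(23,5) - C(22,5) = 33649 - 26334 = 7315

7315


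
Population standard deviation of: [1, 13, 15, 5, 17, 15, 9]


Mean = 75/7
  (1-75/7)²=4624/49
  (13-75/7)²=256/49
  (15-75/7)²=900/49
  (5-75/7)²=1600/49
  (17-75/7)²=1936/49
  (15-75/7)²=900/49
  (9-75/7)²=144/49
Σ(x-μ)² = 1480/7
σ² = (1480/7)/7 = 1480/49

σ = √(1480/49) ≈ 5.4958


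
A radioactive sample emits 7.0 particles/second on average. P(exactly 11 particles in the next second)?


Poisson(λ=7.0): P(X=11) = e^(-λ)×λ^k/k!
= e^(-7.0) × 7.0^11 / 11!
≈ 0.0009118819656 × 1977326743 / 39916800 ≈ 0.045171

P(X=11) ≈ 0.045171 ≈ 4.52%


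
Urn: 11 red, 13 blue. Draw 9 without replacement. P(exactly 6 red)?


Hypergeometric: C(11,6)×C(13,3)/C(24,9)
= 462×286/1307504 = 3003/29716

P(X=6) = 3003/29716 ≈ 10.11%


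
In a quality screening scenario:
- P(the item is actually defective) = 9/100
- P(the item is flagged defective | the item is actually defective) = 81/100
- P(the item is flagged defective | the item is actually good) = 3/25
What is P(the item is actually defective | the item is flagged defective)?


Using Bayes' theorem:
P(A|B) = P(B|A)·P(A) / P(B)

P(the item is flagged defective) = 81/100 × 9/100 + 3/25 × 91/100
= 729/10000 + 273/2500 = 1821/10000

P(the item is actually defective|the item is flagged defective) = (729/10000) / (1821/10000) = 243/607

P(the item is actually defective|the item is flagged defective) = 243/607 ≈ 40.03%


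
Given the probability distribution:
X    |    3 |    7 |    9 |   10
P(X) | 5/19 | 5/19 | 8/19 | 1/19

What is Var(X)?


E[X] = 132/19
E[X²] = 1038/19
Var(X) = E[X²] - (E[X])² = 1038/19 - 17424/361 = 2298/361

Var(X) = 2298/361 ≈ 6.3657


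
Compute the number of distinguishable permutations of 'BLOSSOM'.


Letters: 7, freq: {'B': 1, 'L': 1, 'O': 2, 'S': 2, 'M': 1}
7!/(1!×1!×2!×2!×1!) = 5040/4 = 1260

1260


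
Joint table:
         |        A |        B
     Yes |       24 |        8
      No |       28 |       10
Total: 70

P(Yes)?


P(Yes) = (24+8)/70 = 32/70 = 16/35

P(Yes) = 16/35 ≈ 45.71%


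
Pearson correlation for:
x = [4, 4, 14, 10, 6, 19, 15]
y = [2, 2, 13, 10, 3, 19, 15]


n=7, Σx=72, Σy=64, Σxy=902, Σx²=950, Σy²=872
r = (7×902 - 72×64)/√((7×950 - 72²)(7×872 - 64²))
= 1706/√(1466×2008) = 1706/√2943728 ≈ 1706/1715.7296 ≈ 0.9943

r ≈ 0.9943


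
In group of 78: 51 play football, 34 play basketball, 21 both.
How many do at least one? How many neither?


|A∪B| = 51+34-21 = 64
Neither = 78-64 = 14

At least one: 64; Neither: 14


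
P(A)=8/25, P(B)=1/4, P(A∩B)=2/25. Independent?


P(A)×P(B) = 2/25
P(A∩B) = 2/25
Equal ✓ → Independent

Yes, independent


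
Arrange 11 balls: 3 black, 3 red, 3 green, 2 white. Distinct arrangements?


11!/(3!×3!×3!×2!) = 92400

92400


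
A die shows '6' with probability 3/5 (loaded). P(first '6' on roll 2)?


Geometric: P(X=2) = (1-p)^(k-1)×p = (2/5)^1×3/5 = 6/25

P(X=2) = 6/25 ≈ 24.00%


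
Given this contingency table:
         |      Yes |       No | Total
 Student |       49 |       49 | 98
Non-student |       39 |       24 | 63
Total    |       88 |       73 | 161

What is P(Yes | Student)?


P(Yes | Student) = 49/(49+49) = 49/98 = 1/2

P(Yes|Student) = 1/2 ≈ 50.00%


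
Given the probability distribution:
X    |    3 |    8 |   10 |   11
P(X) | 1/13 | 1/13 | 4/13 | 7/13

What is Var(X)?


E[X] = 128/13
E[X²] = 1320/13
Var(X) = E[X²] - (E[X])² = 1320/13 - 16384/169 = 776/169

Var(X) = 776/169 ≈ 4.5917


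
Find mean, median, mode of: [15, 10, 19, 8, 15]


Sorted: [8, 10, 15, 15, 19]
Mean = 67/5
Median = 15
Freq: {15: 2, 10: 1, 19: 1, 8: 1}
Mode: [15]

Mean=67/5, Median=15, Mode=15


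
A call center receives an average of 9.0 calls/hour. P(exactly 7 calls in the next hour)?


Poisson(λ=9.0): P(X=7) = e^(-λ)×λ^k/k!
= e^(-9.0) × 9.0^7 / 7!
≈ 0.0001234098041 × 4782969 / 5040 ≈ 0.117116

P(X=7) ≈ 0.117116 ≈ 11.71%


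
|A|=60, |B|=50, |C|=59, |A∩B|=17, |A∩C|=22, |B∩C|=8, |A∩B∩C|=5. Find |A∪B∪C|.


|A∪B∪C| = 60+50+59-17-22-8+5 = 127

|A∪B∪C| = 127


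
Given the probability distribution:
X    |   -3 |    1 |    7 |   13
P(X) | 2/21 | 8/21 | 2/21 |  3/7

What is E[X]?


E[X] = Σ x·P(X=x)
= (-3)×(2/21) + (1)×(8/21) + (7)×(2/21) + (13)×(3/7)
= 19/3

E[X] = 19/3


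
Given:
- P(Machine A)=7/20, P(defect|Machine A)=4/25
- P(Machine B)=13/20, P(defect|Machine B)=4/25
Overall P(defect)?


P(B) = Σ P(B|Aᵢ)×P(Aᵢ)
  4/25×7/20 = 7/125
  4/25×13/20 = 13/125
Sum = 4/25

P(defect) = 4/25 ≈ 16.00%


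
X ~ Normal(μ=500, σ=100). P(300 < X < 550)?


z₁=(300-500)/100=-2.0, z₂=(550-500)/100=0.5
P = Φ(0.5) - Φ(-2.0) = 0.691462 - 0.022750 = 0.668712 ≈ 0.6687

P(300 < X < 550) ≈ 0.6687


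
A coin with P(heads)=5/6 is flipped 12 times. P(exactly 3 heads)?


Binomial: P(X=3) = C(12,3)×p^3×(1-p)^9
= 220 × 125/216 × 1/10077696 = 6875/544195584

P(X=3) = 6875/544195584 ≈ 0.00%


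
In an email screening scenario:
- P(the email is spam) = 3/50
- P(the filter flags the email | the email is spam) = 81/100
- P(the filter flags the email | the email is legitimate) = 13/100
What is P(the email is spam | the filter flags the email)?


Using Bayes' theorem:
P(A|B) = P(B|A)·P(A) / P(B)

P(the filter flags the email) = 81/100 × 3/50 + 13/100 × 47/50
= 243/5000 + 611/5000 = 427/2500

P(the email is spam|the filter flags the email) = (243/5000) / (427/2500) = 243/854

P(the email is spam|the filter flags the email) = 243/854 ≈ 28.45%


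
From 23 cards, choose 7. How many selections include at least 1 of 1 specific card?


Complement: C(23,7) - C(22,7) = 245157 - 170544 = 74613

74613


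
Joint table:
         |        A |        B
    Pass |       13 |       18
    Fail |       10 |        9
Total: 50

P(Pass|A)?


P(Pass|A) = 13/(13+10) = 13/23

P = 13/23 ≈ 56.52%


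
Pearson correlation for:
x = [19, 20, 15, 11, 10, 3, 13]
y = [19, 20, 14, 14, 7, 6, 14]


n=7, Σx=91, Σy=94, Σxy=1395, Σx²=1385, Σy²=1434
r = (7×1395 - 91×94)/√((7×1385 - 91²)(7×1434 - 94²))
= 1211/√(1414×1202) = 1211/√1699628 ≈ 1211/1303.6978 ≈ 0.9289

r ≈ 0.9289


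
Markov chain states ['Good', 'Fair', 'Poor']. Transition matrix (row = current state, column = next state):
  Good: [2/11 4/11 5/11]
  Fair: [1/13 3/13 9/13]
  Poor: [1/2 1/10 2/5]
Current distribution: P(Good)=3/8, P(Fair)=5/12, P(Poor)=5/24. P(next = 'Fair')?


P(next=Fair) = Σᵢ P(now=i)×P(i→Fair)
= 3/8×4/11 + 5/12×3/13 + 5/24×1/10
= 3/22 + 5/52 + 1/48 = 1739/6864

P = 1739/6864 ≈ 0.2534


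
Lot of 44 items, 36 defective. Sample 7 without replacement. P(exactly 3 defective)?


Hypergeometric: C(36,3)×C(8,4)/C(44,7)
= 7140×70/38320568 = 62475/4790071

P(X=3) = 62475/4790071 ≈ 1.30%


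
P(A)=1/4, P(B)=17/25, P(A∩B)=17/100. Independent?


P(A)×P(B) = 17/100
P(A∩B) = 17/100
Equal ✓ → Independent

Yes, independent


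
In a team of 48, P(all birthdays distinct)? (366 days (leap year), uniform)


P(all different) = Π(366-i)/366 for i=0..47
= (366/366)×(365/366)×...×(319/366)
= 0.039768

P ≈ 0.0398 ≈ 3.98%


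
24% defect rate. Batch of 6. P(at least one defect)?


P(all good) = (19/25)^6 = 47045881/244140625
P(≥1 defect) = 197094744/244140625

P = 197094744/244140625 ≈ 80.73%


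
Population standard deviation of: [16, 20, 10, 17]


Mean = 63/4
  (16-63/4)²=1/16
  (20-63/4)²=289/16
  (10-63/4)²=529/16
  (17-63/4)²=25/16
Σ(x-μ)² = 211/4
σ² = (211/4)/4 = 211/16

σ = √(211/16) ≈ 3.6315


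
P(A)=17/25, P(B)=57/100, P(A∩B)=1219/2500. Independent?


P(A)×P(B) = 969/2500
P(A∩B) = 1219/2500
Not equal → NOT independent

No, not independent


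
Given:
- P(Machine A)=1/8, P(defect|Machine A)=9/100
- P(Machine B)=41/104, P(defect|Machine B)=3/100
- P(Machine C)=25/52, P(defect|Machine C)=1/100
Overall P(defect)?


P(B) = Σ P(B|Aᵢ)×P(Aᵢ)
  9/100×1/8 = 9/800
  3/100×41/104 = 123/10400
  1/100×25/52 = 1/208
Sum = 29/1040

P(defect) = 29/1040 ≈ 2.79%


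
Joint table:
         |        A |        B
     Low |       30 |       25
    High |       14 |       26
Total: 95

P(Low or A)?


P(Low∨A) = P(Low) + P(A) - P(Low∧A)
= (55 + 44 - 30)/95 = 69/95

P = 69/95 ≈ 72.63%


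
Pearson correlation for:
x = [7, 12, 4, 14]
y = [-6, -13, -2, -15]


n=4, Σx=37, Σy=-36, Σxy=-416, Σx²=405, Σy²=434
r = (4×(-416) - 37×(-36))/√((4×405 - 37²)(4×434 - (-36)²))
= -332/√(251×440) = -332/√110440 ≈ -332/332.3251 ≈ -0.9990

r ≈ -0.9990


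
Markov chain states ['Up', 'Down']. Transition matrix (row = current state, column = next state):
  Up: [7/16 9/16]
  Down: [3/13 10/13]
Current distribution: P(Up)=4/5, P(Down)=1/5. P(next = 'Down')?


P(next=Down) = Σᵢ P(now=i)×P(i→Down)
= 4/5×9/16 + 1/5×10/13
= 9/20 + 2/13 = 157/260

P = 157/260 ≈ 0.6038


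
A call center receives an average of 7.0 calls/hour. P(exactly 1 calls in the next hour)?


Poisson(λ=7.0): P(X=1) = e^(-λ)×λ^k/k!
= e^(-7.0) × 7.0^1 / 1!
≈ 0.0009118819656 × 7 / 1 ≈ 0.006383

P(X=1) ≈ 0.006383 ≈ 0.64%


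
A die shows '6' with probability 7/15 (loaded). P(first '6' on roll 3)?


Geometric: P(X=3) = (1-p)^(k-1)×p = (8/15)^2×7/15 = 448/3375

P(X=3) = 448/3375 ≈ 13.27%


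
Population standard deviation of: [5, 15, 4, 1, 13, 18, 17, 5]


Mean = 78/8 = 39/4
  (5-39/4)²=361/16
  (15-39/4)²=441/16
  (4-39/4)²=529/16
  (1-39/4)²=1225/16
  (13-39/4)²=169/16
  (18-39/4)²=1089/16
  (17-39/4)²=841/16
  (5-39/4)²=361/16
Σ(x-μ)² = 627/2
σ² = (627/2)/8 = 627/16

σ = √(627/16) ≈ 6.2600


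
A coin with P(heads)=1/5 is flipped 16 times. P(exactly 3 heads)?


Binomial: P(X=3) = C(16,3)×p^3×(1-p)^13
= 560 × 1/125 × 67108864/1220703125 = 7516192768/30517578125

P(X=3) = 7516192768/30517578125 ≈ 24.63%


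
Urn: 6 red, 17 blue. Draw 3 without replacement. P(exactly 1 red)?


Hypergeometric: C(6,1)×C(17,2)/C(23,3)
= 6×136/1771 = 816/1771

P(X=1) = 816/1771 ≈ 46.08%


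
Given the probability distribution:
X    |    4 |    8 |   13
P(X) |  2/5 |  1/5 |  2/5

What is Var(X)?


E[X] = 42/5
E[X²] = 434/5
Var(X) = E[X²] - (E[X])² = 434/5 - 1764/25 = 406/25

Var(X) = 406/25 ≈ 16.2400


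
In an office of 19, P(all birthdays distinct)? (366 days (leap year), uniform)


P(all different) = Π(366-i)/366 for i=0..18
= (366/366)×(365/366)×...×(348/366)
= 0.621705

P ≈ 0.6217 ≈ 62.17%


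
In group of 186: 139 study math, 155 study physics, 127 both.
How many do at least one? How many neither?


|A∪B| = 139+155-127 = 167
Neither = 186-167 = 19

At least one: 167; Neither: 19


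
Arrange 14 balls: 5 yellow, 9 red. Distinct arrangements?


14!/(5!×9!) = 2002

2002


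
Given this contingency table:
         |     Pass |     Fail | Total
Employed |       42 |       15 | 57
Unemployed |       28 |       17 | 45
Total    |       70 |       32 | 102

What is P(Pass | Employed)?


P(Pass | Employed) = 42/(42+15) = 42/57 = 14/19

P(Pass|Employed) = 14/19 ≈ 73.68%


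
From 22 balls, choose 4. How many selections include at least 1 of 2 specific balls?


Complement: C(22,4) - C(20,4) = 7315 - 4845 = 2470

2470


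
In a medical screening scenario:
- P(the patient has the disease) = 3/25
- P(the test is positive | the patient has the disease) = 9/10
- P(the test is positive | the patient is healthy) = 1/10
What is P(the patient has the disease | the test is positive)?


Using Bayes' theorem:
P(A|B) = P(B|A)·P(A) / P(B)

P(the test is positive) = 9/10 × 3/25 + 1/10 × 22/25
= 27/250 + 11/125 = 49/250

P(the patient has the disease|the test is positive) = (27/250) / (49/250) = 27/49

P(the patient has the disease|the test is positive) = 27/49 ≈ 55.10%


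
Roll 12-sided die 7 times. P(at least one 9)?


P(no 9)^7 = (11/12)^7 = 19487171/35831808
P(≥1) = 1 - 19487171/35831808 = 16344637/35831808

P = 16344637/35831808 ≈ 45.61%


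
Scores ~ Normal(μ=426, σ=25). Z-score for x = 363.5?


z = (x - μ)/σ = (363.5 - 426)/25 = -2.5

z = -2.5


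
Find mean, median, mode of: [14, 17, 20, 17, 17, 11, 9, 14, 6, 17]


Sorted: [6, 9, 11, 14, 14, 17, 17, 17, 17, 20]
Mean = 142/10 = 71/5
Median = 31/2
Freq: {14: 2, 17: 4, 20: 1, 11: 1, 9: 1, 6: 1}
Mode: [17]

Mean=71/5, Median=31/2, Mode=17


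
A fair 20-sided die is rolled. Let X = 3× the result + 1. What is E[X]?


E[die] = (1+20)/2 = 21/2
E[X] = 3×21/2 + 1 = 65/2

E[X] = 65/2


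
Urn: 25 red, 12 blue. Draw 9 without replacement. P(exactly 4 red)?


Hypergeometric: C(25,4)×C(12,5)/C(37,9)
= 12650×792/124403620 = 45540/565471

P(X=4) = 45540/565471 ≈ 8.05%


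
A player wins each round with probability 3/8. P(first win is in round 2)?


Geometric: P(X=2) = (1-p)^(k-1)×p = (5/8)^1×3/8 = 15/64

P(X=2) = 15/64 ≈ 23.44%


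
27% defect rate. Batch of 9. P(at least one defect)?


P(all good) = (73/100)^9 = 58871586708267913/1000000000000000000
P(≥1 defect) = 941128413291732087/1000000000000000000

P = 941128413291732087/1000000000000000000 ≈ 94.11%


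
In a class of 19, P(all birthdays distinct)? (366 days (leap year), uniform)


P(all different) = Π(366-i)/366 for i=0..18
= (366/366)×(365/366)×...×(348/366)
= 0.621705

P ≈ 0.6217 ≈ 62.17%


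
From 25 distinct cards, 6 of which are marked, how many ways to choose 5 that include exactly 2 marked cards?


Choose 2 of the 6 marked cards and 3 of the other 19 cards:
C(6,2)×C(19,3) = 15×969 = 14535

14535


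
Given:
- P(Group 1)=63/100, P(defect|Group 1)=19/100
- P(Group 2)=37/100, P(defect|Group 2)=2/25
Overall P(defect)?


P(B) = Σ P(B|Aᵢ)×P(Aᵢ)
  19/100×63/100 = 1197/10000
  2/25×37/100 = 37/1250
Sum = 1493/10000

P(defect) = 1493/10000 ≈ 14.93%


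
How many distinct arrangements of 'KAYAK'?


Letters: 5, freq: {'K': 2, 'A': 2, 'Y': 1}
5!/(2!×2!×1!) = 120/4 = 30

30


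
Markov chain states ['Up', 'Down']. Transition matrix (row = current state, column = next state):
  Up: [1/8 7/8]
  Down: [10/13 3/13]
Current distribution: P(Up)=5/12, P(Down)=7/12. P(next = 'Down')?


P(next=Down) = Σᵢ P(now=i)×P(i→Down)
= 5/12×7/8 + 7/12×3/13
= 35/96 + 7/52 = 623/1248

P = 623/1248 ≈ 0.4992


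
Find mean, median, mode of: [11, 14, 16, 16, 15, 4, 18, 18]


Sorted: [4, 11, 14, 15, 16, 16, 18, 18]
Mean = 112/8 = 14
Median = 31/2
Freq: {11: 1, 14: 1, 16: 2, 15: 1, 4: 1, 18: 2}
Mode: [16, 18]

Mean=14, Median=31/2, Mode=[16, 18]


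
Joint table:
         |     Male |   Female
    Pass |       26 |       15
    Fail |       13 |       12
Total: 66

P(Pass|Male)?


P(Pass|Male) = 26/(26+13) = 26/39 = 2/3

P = 2/3 ≈ 66.67%


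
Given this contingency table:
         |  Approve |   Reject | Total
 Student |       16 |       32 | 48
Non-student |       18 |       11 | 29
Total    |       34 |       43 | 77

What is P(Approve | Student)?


P(Approve | Student) = 16/(16+32) = 16/48 = 1/3

P(Approve|Student) = 1/3 ≈ 33.33%


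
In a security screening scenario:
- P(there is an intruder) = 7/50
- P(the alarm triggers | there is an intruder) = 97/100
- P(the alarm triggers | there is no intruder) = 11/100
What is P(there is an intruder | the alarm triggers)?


Using Bayes' theorem:
P(A|B) = P(B|A)·P(A) / P(B)

P(the alarm triggers) = 97/100 × 7/50 + 11/100 × 43/50
= 679/5000 + 473/5000 = 144/625

P(there is an intruder|the alarm triggers) = (679/5000) / (144/625) = 679/1152

P(there is an intruder|the alarm triggers) = 679/1152 ≈ 58.94%
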